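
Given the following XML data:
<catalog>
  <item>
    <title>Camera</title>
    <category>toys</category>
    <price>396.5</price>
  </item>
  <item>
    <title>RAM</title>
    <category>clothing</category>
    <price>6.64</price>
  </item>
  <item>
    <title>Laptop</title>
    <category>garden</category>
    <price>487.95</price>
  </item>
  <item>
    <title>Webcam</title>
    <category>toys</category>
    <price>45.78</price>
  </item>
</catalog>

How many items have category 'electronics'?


Scanning <item> elements for <category>electronics</category>:
Count: 0

ANSWER: 0


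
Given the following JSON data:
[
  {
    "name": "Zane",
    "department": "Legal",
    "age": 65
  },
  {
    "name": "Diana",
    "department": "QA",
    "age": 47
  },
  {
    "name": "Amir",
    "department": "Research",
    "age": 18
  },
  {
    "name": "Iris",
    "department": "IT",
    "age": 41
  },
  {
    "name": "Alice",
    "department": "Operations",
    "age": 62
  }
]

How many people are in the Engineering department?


Scanning records for department = Engineering
  No matches found
Count: 0

ANSWER: 0


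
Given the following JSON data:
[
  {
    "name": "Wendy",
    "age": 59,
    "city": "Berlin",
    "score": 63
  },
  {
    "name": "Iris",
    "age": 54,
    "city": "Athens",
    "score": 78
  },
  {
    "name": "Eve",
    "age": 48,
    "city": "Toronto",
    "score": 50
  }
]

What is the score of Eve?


Looking up record where name = Eve
Record index: 2
Field 'score' = 50

ANSWER: 50


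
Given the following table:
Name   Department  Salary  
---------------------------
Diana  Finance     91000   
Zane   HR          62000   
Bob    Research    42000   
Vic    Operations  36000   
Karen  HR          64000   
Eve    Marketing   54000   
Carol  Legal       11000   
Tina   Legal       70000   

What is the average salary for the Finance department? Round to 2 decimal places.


Finance department members:
  Diana: 91000
Sum = 91000
Count = 1
Average = 91000 / 1 = 91000.00

ANSWER: 91000.00


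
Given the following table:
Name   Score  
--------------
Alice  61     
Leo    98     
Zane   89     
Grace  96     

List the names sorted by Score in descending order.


Sorting by Score (descending):
  Leo: 98
  Grace: 96
  Zane: 89
  Alice: 61


ANSWER: Leo, Grace, Zane, Alice


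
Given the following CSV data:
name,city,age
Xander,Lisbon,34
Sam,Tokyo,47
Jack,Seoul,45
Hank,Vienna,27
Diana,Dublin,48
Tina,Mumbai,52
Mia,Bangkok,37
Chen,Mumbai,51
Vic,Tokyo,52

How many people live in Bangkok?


Scanning city column for 'Bangkok':
  Row 7: Mia -> MATCH
Total matches: 1

ANSWER: 1


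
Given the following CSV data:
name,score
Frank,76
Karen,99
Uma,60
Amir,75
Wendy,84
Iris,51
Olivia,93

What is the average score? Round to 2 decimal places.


Scores: 76, 99, 60, 75, 84, 51, 93
Sum = 538
Count = 7
Average = 538 / 7 = 76.86

ANSWER: 76.86


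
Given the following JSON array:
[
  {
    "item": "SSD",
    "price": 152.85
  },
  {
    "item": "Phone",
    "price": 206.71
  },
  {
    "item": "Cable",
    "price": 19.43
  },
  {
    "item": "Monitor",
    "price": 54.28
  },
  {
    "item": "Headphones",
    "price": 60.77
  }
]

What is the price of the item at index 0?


Array index 0 -> SSD
price = 152.85

ANSWER: 152.85


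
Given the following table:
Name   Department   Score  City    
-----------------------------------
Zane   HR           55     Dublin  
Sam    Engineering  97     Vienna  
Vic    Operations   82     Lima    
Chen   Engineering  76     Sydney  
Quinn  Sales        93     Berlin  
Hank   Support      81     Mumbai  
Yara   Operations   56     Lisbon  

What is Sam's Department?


Row 2: Sam
Department = Engineering

ANSWER: Engineering


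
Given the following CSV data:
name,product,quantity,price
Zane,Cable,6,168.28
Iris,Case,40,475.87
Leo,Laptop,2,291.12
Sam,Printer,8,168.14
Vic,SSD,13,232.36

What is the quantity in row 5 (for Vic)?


Row 5: Vic
Column 'quantity' = 13

ANSWER: 13


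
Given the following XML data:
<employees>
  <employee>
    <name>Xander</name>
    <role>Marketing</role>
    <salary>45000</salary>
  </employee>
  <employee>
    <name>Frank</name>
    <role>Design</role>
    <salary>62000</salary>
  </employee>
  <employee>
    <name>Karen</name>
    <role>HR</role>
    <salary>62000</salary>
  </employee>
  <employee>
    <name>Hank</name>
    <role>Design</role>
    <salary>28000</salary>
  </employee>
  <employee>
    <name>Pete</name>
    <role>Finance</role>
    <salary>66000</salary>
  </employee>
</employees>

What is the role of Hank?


Searching for <employee> with <name>Hank</name>
Found at position 4
<role>Design</role>

ANSWER: Design


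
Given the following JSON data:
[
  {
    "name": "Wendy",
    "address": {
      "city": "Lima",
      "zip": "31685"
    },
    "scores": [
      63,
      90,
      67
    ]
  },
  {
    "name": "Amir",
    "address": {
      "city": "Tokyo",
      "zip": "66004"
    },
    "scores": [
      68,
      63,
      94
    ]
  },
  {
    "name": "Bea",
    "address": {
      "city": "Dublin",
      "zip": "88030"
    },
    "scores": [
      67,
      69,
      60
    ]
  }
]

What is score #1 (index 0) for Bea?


Path: records[2].scores[0]
Value: 67

ANSWER: 67


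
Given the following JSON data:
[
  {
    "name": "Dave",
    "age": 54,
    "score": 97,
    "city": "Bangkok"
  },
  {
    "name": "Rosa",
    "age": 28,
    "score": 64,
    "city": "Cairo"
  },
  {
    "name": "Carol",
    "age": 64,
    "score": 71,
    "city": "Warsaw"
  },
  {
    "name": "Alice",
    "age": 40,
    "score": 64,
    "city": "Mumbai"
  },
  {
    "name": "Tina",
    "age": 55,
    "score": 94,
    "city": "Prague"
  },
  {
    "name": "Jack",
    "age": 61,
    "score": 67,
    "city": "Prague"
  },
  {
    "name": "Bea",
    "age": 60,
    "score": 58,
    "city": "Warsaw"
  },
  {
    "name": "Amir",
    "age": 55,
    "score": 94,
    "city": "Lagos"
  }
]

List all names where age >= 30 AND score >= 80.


Checking both conditions:
  Dave (age=54, score=97) -> YES
  Rosa (age=28, score=64) -> no
  Carol (age=64, score=71) -> no
  Alice (age=40, score=64) -> no
  Tina (age=55, score=94) -> YES
  Jack (age=61, score=67) -> no
  Bea (age=60, score=58) -> no
  Amir (age=55, score=94) -> YES


ANSWER: Dave, Tina, Amir


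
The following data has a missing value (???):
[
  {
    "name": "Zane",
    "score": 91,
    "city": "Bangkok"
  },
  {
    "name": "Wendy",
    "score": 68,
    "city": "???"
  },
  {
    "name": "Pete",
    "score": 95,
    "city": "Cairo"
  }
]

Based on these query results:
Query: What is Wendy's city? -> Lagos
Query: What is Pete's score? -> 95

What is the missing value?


The missing value is Wendy's city
From query: Wendy's city = Lagos

ANSWER: Lagos


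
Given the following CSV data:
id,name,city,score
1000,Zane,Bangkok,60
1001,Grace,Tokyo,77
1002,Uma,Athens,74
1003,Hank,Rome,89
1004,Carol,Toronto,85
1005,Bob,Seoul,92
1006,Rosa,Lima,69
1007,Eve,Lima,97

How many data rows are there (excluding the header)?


Counting rows (excluding header):
Header: id,name,city,score
Data rows: 8

ANSWER: 8


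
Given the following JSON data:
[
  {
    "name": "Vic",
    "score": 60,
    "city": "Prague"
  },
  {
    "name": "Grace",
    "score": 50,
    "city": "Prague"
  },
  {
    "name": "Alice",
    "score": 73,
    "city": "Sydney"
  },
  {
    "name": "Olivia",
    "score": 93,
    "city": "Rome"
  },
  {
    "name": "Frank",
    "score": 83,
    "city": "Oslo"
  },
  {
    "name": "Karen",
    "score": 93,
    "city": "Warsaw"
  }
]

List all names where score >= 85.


Filtering records where score >= 85:
  Vic (score=60) -> no
  Grace (score=50) -> no
  Alice (score=73) -> no
  Olivia (score=93) -> YES
  Frank (score=83) -> no
  Karen (score=93) -> YES


ANSWER: Olivia, Karen


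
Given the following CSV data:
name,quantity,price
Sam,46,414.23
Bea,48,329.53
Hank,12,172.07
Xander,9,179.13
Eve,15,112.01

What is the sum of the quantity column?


Values in 'quantity' column:
  Row 1: 46
  Row 2: 48
  Row 3: 12
  Row 4: 9
  Row 5: 15
Sum = 46 + 48 + 12 + 9 + 15 = 130

ANSWER: 130


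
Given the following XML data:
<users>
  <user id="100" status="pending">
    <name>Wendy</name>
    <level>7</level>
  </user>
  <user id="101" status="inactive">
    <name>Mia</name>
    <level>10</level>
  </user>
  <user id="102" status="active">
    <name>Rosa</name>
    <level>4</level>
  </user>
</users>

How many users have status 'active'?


Counting users with status='active':
  Rosa (id=102) -> MATCH
Count: 1

ANSWER: 1


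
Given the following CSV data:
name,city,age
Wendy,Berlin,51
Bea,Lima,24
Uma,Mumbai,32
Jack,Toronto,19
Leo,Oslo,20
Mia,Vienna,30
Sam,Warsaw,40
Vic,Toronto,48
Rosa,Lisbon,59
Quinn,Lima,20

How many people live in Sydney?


Scanning city column for 'Sydney':
Total matches: 0

ANSWER: 0


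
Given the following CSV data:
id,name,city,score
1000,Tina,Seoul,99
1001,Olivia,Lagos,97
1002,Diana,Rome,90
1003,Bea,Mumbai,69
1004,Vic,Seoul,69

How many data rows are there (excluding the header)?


Counting rows (excluding header):
Header: id,name,city,score
Data rows: 5

ANSWER: 5


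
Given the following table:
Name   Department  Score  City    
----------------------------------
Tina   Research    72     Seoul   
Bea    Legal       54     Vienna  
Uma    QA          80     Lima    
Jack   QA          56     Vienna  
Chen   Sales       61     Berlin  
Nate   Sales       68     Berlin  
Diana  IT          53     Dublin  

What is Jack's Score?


Row 4: Jack
Score = 56

ANSWER: 56


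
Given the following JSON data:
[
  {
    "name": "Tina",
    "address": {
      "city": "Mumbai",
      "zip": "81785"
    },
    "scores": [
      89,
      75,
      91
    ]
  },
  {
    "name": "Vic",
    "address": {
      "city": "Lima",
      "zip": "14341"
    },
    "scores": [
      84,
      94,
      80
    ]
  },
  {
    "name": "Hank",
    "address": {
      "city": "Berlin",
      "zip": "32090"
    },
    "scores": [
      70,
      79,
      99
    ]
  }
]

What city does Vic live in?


Path: records[1].address.city
Value: Lima

ANSWER: Lima


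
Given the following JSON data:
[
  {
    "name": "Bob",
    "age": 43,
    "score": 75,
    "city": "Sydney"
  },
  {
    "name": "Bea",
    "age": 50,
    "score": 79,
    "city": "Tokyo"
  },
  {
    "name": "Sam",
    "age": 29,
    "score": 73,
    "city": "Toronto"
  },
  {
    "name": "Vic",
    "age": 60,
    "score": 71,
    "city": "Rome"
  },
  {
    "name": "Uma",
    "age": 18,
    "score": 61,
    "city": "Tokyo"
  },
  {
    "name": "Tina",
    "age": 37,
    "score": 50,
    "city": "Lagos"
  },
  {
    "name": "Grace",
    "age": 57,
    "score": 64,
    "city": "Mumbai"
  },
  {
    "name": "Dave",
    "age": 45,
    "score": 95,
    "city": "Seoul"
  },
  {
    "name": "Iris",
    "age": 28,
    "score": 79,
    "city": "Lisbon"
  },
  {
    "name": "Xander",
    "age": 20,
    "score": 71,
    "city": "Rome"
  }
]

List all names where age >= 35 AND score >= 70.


Checking both conditions:
  Bob (age=43, score=75) -> YES
  Bea (age=50, score=79) -> YES
  Sam (age=29, score=73) -> no
  Vic (age=60, score=71) -> YES
  Uma (age=18, score=61) -> no
  Tina (age=37, score=50) -> no
  Grace (age=57, score=64) -> no
  Dave (age=45, score=95) -> YES
  Iris (age=28, score=79) -> no
  Xander (age=20, score=71) -> no


ANSWER: Bob, Bea, Vic, Dave


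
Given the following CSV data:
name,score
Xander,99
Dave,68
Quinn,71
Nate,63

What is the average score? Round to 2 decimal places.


Scores: 99, 68, 71, 63
Sum = 301
Count = 4
Average = 301 / 4 = 75.25

ANSWER: 75.25


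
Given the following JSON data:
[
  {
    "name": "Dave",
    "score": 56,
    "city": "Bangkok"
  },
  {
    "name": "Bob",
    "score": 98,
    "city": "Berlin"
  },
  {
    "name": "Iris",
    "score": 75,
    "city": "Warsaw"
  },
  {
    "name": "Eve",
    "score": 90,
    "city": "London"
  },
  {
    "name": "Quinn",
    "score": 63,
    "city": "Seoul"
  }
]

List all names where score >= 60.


Filtering records where score >= 60:
  Dave (score=56) -> no
  Bob (score=98) -> YES
  Iris (score=75) -> YES
  Eve (score=90) -> YES
  Quinn (score=63) -> YES


ANSWER: Bob, Iris, Eve, Quinn


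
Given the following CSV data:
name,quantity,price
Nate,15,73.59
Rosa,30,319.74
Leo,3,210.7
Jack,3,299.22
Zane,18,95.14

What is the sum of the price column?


Values in 'price' column:
  Row 1: 73.59
  Row 2: 319.74
  Row 3: 210.7
  Row 4: 299.22
  Row 5: 95.14
Sum = 73.59 + 319.74 + 210.7 + 299.22 + 95.14 = 998.39

ANSWER: 998.39


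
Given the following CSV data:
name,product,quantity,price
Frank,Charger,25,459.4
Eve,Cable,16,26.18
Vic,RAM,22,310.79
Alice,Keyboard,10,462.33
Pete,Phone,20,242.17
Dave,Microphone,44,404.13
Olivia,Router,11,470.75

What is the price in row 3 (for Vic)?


Row 3: Vic
Column 'price' = 310.79

ANSWER: 310.79


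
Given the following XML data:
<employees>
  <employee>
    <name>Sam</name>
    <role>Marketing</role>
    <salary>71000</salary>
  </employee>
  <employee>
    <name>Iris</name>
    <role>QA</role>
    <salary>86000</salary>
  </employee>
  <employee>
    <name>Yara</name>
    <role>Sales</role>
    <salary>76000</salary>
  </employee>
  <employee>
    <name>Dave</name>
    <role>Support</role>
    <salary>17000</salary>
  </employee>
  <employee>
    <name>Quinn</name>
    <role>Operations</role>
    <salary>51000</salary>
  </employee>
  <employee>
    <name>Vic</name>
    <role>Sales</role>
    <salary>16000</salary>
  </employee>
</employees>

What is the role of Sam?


Searching for <employee> with <name>Sam</name>
Found at position 1
<role>Marketing</role>

ANSWER: Marketing


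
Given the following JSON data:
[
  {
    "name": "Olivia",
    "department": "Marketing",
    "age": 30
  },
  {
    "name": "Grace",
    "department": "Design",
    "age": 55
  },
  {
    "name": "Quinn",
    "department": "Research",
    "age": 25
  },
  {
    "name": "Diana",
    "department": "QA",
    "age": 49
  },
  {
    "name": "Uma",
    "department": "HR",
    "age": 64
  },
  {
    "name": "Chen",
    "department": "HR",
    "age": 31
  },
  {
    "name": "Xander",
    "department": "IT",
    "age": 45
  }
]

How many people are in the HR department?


Scanning records for department = HR
  Record 4: Uma
  Record 5: Chen
Count: 2

ANSWER: 2


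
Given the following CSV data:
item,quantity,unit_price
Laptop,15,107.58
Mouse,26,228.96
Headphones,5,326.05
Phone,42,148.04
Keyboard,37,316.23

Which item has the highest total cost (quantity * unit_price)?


Computing row totals:
  Laptop: 1613.7
  Mouse: 5952.96
  Headphones: 1630.25
  Phone: 6217.68
  Keyboard: 11700.51
Maximum: Keyboard (11700.51)

ANSWER: Keyboard


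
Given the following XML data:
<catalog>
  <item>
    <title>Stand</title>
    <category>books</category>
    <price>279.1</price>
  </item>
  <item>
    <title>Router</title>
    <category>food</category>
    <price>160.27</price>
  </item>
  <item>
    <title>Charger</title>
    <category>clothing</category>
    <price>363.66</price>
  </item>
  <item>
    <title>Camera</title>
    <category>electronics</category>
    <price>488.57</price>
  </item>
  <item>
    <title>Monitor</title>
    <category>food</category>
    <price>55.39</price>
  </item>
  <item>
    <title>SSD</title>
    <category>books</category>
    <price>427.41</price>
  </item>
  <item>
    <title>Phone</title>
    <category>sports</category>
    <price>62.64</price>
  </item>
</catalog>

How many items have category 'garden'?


Scanning <item> elements for <category>garden</category>:
Count: 0

ANSWER: 0


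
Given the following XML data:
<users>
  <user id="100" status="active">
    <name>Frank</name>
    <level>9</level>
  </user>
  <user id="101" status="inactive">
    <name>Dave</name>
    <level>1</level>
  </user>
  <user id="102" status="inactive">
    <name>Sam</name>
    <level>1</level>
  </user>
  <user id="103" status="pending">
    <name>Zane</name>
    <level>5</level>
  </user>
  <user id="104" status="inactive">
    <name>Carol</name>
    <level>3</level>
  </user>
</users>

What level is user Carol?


Finding user: Carol
<level>3</level>

ANSWER: 3


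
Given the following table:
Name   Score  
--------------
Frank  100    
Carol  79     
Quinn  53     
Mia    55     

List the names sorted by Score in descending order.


Sorting by Score (descending):
  Frank: 100
  Carol: 79
  Mia: 55
  Quinn: 53


ANSWER: Frank, Carol, Mia, Quinn


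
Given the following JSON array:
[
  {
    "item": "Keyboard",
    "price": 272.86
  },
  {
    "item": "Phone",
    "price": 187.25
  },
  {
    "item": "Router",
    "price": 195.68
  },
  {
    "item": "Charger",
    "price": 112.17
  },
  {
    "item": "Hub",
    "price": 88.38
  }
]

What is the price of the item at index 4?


Array index 4 -> Hub
price = 88.38

ANSWER: 88.38


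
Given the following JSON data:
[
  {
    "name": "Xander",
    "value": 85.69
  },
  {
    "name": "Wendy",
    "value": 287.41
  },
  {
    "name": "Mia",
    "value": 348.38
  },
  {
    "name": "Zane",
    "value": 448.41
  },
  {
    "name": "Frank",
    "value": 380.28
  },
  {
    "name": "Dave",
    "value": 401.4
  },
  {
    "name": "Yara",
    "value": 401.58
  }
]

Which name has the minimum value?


Comparing values:
  Xander: 85.69
  Wendy: 287.41
  Mia: 348.38
  Zane: 448.41
  Frank: 380.28
  Dave: 401.4
  Yara: 401.58
Minimum: Xander (85.69)

ANSWER: Xander


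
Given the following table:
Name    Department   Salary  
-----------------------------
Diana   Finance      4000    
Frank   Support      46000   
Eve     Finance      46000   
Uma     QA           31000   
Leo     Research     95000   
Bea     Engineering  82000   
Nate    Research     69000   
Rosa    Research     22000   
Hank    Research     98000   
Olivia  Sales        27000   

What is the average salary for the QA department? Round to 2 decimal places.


QA department members:
  Uma: 31000
Sum = 31000
Count = 1
Average = 31000 / 1 = 31000.00

ANSWER: 31000.00


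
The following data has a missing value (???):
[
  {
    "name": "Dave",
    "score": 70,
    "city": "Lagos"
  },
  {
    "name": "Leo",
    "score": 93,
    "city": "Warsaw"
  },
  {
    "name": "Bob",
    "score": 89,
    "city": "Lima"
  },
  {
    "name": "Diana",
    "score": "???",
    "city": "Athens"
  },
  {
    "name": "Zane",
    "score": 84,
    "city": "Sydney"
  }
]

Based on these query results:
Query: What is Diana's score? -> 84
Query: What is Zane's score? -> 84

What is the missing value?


The missing value is Diana's score
From query: Diana's score = 84

ANSWER: 84


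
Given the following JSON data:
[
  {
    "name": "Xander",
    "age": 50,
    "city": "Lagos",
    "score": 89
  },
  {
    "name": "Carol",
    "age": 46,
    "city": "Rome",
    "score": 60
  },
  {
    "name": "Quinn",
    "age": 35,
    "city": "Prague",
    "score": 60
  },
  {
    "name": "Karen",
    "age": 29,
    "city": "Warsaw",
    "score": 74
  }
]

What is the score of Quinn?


Looking up record where name = Quinn
Record index: 2
Field 'score' = 60

ANSWER: 60


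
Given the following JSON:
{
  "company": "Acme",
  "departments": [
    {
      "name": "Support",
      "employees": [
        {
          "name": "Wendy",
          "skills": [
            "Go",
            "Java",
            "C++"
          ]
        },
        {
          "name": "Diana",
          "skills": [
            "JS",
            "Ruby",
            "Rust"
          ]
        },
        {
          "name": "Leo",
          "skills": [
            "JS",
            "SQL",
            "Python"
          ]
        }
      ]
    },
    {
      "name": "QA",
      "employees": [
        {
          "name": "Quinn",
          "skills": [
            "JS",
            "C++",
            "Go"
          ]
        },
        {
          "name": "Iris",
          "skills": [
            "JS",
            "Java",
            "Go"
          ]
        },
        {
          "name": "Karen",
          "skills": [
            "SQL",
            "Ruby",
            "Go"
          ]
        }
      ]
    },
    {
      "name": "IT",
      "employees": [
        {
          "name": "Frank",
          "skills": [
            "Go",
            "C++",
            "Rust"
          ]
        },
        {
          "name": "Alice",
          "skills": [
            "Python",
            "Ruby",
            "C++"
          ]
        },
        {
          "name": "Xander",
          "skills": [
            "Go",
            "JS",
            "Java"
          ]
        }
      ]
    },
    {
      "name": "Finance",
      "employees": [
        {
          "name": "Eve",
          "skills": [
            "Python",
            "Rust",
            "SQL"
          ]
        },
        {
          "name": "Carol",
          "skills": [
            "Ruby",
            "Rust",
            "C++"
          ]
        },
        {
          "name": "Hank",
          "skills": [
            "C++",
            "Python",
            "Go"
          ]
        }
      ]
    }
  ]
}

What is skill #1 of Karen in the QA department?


Path: departments[1].employees[2].skills[0]
Value: SQL

ANSWER: SQL


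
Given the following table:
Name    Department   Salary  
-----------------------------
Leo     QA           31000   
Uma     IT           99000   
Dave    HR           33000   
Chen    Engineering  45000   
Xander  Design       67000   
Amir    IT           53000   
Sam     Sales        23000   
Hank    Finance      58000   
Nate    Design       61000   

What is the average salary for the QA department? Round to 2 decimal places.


QA department members:
  Leo: 31000
Sum = 31000
Count = 1
Average = 31000 / 1 = 31000.00

ANSWER: 31000.00


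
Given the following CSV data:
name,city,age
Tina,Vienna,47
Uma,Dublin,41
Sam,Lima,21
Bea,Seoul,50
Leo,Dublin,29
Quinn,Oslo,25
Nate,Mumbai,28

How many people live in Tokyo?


Scanning city column for 'Tokyo':
Total matches: 0

ANSWER: 0


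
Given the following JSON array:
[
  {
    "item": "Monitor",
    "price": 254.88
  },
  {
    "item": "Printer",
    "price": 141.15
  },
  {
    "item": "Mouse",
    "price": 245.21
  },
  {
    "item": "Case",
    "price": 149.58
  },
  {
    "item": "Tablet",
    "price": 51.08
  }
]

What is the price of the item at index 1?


Array index 1 -> Printer
price = 141.15

ANSWER: 141.15


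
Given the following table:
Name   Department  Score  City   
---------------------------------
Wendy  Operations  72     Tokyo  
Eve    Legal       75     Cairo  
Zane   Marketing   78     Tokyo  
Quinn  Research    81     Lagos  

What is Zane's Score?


Row 3: Zane
Score = 78

ANSWER: 78


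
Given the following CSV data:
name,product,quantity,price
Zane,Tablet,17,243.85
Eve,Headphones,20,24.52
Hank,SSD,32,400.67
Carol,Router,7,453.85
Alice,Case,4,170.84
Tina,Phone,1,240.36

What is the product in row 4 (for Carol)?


Row 4: Carol
Column 'product' = Router

ANSWER: Router


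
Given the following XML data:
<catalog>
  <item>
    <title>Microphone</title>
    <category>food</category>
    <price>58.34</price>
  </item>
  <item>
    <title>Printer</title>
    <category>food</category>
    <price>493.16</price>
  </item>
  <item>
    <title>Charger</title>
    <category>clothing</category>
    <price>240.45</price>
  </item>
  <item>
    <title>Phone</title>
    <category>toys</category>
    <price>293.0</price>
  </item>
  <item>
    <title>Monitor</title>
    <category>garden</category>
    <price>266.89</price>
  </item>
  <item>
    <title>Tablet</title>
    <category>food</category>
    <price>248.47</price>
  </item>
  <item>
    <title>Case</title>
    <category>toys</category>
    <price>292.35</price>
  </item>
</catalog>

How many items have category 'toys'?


Scanning <item> elements for <category>toys</category>:
  Item 4: Phone -> MATCH
  Item 7: Case -> MATCH
Count: 2

ANSWER: 2


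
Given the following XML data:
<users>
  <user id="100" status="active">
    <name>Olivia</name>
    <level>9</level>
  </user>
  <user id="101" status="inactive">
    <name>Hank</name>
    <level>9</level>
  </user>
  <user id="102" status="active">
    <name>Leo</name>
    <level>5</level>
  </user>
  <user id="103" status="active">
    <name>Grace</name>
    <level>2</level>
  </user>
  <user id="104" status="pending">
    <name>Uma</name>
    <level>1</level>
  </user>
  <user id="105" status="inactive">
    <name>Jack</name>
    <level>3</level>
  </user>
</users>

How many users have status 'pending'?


Counting users with status='pending':
  Uma (id=104) -> MATCH
Count: 1

ANSWER: 1


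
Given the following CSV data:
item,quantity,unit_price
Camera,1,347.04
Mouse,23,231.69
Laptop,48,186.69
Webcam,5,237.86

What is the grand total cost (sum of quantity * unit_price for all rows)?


Computing row totals:
  Camera: 1 * 347.04 = 347.04
  Mouse: 23 * 231.69 = 5328.87
  Laptop: 48 * 186.69 = 8961.12
  Webcam: 5 * 237.86 = 1189.3
Grand total = 347.04 + 5328.87 + 8961.12 + 1189.3 = 15826.33

ANSWER: 15826.33


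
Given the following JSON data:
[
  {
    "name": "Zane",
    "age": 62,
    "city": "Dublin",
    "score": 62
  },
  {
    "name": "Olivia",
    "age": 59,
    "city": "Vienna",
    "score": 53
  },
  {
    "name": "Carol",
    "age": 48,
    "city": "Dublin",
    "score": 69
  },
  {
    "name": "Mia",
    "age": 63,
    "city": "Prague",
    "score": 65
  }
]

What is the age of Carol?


Looking up record where name = Carol
Record index: 2
Field 'age' = 48

ANSWER: 48


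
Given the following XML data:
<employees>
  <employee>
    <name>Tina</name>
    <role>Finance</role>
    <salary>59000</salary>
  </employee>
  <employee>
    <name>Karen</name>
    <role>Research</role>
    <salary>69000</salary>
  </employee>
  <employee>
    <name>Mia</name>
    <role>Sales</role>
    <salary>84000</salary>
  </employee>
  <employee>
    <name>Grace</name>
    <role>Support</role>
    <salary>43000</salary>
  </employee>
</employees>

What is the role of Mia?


Searching for <employee> with <name>Mia</name>
Found at position 3
<role>Sales</role>

ANSWER: Sales


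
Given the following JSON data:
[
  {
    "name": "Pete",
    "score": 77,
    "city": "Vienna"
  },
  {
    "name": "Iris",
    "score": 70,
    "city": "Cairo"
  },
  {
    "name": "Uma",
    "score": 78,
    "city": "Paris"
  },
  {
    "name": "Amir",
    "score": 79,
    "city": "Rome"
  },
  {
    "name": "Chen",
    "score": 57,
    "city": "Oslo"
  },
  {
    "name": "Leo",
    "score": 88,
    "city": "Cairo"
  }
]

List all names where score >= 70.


Filtering records where score >= 70:
  Pete (score=77) -> YES
  Iris (score=70) -> YES
  Uma (score=78) -> YES
  Amir (score=79) -> YES
  Chen (score=57) -> no
  Leo (score=88) -> YES


ANSWER: Pete, Iris, Uma, Amir, Leo


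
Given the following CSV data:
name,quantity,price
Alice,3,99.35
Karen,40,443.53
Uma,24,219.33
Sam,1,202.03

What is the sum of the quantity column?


Values in 'quantity' column:
  Row 1: 3
  Row 2: 40
  Row 3: 24
  Row 4: 1
Sum = 3 + 40 + 24 + 1 = 68

ANSWER: 68


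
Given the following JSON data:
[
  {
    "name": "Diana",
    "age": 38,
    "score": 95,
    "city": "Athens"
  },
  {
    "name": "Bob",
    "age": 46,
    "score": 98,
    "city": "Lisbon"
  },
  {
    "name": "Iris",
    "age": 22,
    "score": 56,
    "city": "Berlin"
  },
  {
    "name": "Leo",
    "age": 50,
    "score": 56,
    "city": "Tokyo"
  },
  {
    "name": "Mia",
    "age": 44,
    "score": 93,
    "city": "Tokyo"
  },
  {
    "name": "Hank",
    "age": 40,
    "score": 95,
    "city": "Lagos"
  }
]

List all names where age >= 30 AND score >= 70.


Checking both conditions:
  Diana (age=38, score=95) -> YES
  Bob (age=46, score=98) -> YES
  Iris (age=22, score=56) -> no
  Leo (age=50, score=56) -> no
  Mia (age=44, score=93) -> YES
  Hank (age=40, score=95) -> YES


ANSWER: Diana, Bob, Mia, Hank


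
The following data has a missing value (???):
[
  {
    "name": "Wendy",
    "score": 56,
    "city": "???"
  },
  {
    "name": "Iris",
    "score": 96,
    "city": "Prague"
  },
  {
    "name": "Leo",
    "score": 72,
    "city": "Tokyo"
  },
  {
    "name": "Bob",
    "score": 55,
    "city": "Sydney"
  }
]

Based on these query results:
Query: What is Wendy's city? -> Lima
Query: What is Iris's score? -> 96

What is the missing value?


The missing value is Wendy's city
From query: Wendy's city = Lima

ANSWER: Lima


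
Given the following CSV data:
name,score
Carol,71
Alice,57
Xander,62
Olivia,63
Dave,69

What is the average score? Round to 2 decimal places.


Scores: 71, 57, 62, 63, 69
Sum = 322
Count = 5
Average = 322 / 5 = 64.40

ANSWER: 64.40


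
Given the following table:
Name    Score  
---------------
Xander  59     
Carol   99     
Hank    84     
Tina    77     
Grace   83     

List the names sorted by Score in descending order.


Sorting by Score (descending):
  Carol: 99
  Hank: 84
  Grace: 83
  Tina: 77
  Xander: 59


ANSWER: Carol, Hank, Grace, Tina, Xander


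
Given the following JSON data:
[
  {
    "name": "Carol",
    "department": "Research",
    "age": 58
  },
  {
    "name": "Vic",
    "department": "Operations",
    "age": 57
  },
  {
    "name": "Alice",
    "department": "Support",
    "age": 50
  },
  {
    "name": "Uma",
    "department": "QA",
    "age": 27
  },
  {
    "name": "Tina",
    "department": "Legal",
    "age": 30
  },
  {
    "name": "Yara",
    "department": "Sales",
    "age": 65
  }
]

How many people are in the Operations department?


Scanning records for department = Operations
  Record 1: Vic
Count: 1

ANSWER: 1


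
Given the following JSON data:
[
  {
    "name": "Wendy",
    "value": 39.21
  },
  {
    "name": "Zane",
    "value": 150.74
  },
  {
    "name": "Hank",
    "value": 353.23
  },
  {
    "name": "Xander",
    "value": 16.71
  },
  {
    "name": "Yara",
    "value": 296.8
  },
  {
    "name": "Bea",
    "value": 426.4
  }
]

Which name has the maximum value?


Comparing values:
  Wendy: 39.21
  Zane: 150.74
  Hank: 353.23
  Xander: 16.71
  Yara: 296.8
  Bea: 426.4
Maximum: Bea (426.4)

ANSWER: Bea


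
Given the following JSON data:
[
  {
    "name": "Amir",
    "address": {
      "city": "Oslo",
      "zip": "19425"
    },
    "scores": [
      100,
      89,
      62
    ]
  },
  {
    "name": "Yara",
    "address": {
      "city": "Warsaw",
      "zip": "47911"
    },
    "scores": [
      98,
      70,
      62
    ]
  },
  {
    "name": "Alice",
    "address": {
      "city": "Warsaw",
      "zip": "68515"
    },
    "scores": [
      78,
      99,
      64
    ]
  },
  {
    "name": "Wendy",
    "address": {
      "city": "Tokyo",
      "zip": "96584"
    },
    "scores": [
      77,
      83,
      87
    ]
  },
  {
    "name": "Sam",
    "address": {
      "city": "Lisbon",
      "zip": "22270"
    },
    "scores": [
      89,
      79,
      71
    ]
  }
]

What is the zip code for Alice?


Path: records[2].address.zip
Value: 68515

ANSWER: 68515


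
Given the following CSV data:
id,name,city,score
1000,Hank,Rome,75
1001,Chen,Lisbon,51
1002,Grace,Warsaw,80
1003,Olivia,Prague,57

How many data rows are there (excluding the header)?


Counting rows (excluding header):
Header: id,name,city,score
Data rows: 4

ANSWER: 4


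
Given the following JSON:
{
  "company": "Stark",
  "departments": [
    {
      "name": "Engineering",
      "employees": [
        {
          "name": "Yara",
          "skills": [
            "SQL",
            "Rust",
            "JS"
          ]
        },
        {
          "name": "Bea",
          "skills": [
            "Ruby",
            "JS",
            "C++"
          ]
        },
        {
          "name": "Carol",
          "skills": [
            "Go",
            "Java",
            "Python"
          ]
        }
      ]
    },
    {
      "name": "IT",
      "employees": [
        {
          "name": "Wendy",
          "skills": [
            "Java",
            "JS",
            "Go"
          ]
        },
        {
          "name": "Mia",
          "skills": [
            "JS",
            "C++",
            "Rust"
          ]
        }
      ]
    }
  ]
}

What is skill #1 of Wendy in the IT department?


Path: departments[1].employees[0].skills[0]
Value: Java

ANSWER: Java


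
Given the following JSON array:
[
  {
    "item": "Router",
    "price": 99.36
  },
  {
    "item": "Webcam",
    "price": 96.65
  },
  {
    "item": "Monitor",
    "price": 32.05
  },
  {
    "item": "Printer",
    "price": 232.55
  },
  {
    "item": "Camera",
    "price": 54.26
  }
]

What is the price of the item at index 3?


Array index 3 -> Printer
price = 232.55

ANSWER: 232.55


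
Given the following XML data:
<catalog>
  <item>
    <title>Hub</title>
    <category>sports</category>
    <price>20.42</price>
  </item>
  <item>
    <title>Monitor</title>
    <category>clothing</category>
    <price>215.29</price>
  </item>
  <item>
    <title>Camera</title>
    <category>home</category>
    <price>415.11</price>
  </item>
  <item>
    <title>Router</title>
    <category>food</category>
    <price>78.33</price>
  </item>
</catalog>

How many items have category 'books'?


Scanning <item> elements for <category>books</category>:
Count: 0

ANSWER: 0


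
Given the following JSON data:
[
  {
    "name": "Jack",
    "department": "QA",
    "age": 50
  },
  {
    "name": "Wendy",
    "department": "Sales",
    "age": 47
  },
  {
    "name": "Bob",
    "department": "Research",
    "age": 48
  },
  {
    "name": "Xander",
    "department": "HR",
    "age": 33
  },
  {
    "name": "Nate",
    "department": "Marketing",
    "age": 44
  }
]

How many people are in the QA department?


Scanning records for department = QA
  Record 0: Jack
Count: 1

ANSWER: 1


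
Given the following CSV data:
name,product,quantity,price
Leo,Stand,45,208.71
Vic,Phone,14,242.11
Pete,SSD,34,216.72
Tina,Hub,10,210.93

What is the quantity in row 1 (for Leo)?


Row 1: Leo
Column 'quantity' = 45

ANSWER: 45


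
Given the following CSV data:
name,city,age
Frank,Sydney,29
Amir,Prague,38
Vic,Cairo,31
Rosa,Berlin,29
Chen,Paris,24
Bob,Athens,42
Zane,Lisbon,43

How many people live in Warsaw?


Scanning city column for 'Warsaw':
Total matches: 0

ANSWER: 0


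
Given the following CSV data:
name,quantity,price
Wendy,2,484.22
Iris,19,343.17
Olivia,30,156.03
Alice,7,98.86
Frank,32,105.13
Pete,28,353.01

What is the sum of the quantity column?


Values in 'quantity' column:
  Row 1: 2
  Row 2: 19
  Row 3: 30
  Row 4: 7
  Row 5: 32
  Row 6: 28
Sum = 2 + 19 + 30 + 7 + 32 + 28 = 118

ANSWER: 118


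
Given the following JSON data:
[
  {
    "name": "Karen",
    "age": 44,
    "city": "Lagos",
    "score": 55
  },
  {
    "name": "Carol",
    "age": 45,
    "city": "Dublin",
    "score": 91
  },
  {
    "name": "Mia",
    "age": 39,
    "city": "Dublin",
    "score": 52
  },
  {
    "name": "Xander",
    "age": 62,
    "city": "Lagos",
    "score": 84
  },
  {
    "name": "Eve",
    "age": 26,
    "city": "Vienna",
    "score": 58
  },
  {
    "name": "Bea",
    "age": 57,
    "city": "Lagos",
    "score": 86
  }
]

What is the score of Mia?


Looking up record where name = Mia
Record index: 2
Field 'score' = 52

ANSWER: 52


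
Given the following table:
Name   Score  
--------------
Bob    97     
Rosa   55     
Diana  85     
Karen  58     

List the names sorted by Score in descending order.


Sorting by Score (descending):
  Bob: 97
  Diana: 85
  Karen: 58
  Rosa: 55


ANSWER: Bob, Diana, Karen, Rosa


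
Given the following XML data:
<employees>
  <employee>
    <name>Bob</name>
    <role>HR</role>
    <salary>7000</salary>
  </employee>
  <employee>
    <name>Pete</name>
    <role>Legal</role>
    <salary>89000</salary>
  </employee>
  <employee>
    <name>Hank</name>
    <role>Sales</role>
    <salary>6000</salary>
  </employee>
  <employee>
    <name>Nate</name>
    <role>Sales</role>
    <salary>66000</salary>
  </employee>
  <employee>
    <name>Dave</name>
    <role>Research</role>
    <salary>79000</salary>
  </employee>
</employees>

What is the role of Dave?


Searching for <employee> with <name>Dave</name>
Found at position 5
<role>Research</role>

ANSWER: Research


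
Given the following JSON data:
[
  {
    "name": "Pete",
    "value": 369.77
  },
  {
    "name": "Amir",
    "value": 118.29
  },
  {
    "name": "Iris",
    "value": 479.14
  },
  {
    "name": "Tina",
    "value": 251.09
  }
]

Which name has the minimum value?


Comparing values:
  Pete: 369.77
  Amir: 118.29
  Iris: 479.14
  Tina: 251.09
Minimum: Amir (118.29)

ANSWER: Amir


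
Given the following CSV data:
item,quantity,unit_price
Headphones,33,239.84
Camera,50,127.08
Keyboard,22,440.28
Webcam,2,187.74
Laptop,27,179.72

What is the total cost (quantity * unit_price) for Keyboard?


Row: Keyboard
quantity = 22
unit_price = 440.28
total = 22 * 440.28 = 9686.16

ANSWER: 9686.16


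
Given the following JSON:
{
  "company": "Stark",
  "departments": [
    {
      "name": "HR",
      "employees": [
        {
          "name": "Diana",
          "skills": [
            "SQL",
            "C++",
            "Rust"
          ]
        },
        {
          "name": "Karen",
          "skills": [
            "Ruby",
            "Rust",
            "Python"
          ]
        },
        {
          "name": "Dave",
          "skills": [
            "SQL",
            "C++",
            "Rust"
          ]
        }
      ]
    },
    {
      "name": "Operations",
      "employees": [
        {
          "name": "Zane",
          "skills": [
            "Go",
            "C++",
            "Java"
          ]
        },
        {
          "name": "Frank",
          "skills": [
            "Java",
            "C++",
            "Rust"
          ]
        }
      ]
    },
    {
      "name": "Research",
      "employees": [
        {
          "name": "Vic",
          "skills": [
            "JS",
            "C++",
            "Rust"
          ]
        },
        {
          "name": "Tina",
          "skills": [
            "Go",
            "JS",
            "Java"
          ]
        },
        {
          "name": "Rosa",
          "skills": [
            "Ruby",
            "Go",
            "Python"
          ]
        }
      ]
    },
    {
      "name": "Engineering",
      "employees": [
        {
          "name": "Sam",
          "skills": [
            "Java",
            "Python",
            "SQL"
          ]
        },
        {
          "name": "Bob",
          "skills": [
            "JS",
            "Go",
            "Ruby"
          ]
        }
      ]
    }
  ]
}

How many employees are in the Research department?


Path: departments[2].employees
Count: 3

ANSWER: 3


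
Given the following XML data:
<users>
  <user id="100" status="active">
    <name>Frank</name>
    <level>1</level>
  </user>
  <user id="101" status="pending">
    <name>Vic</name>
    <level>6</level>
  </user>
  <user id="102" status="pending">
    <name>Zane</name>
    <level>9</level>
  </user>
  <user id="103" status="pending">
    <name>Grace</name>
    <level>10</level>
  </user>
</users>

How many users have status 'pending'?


Counting users with status='pending':
  Vic (id=101) -> MATCH
  Zane (id=102) -> MATCH
  Grace (id=103) -> MATCH
Count: 3

ANSWER: 3


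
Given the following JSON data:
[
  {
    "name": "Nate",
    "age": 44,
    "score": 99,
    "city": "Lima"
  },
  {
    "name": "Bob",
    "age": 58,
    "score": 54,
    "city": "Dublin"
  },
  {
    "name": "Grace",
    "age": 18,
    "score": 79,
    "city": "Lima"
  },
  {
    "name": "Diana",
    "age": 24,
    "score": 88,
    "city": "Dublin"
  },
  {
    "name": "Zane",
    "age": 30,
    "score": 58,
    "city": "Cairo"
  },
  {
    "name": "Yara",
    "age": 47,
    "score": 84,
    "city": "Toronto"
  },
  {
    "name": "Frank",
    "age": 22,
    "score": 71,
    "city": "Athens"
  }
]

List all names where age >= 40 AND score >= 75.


Checking both conditions:
  Nate (age=44, score=99) -> YES
  Bob (age=58, score=54) -> no
  Grace (age=18, score=79) -> no
  Diana (age=24, score=88) -> no
  Zane (age=30, score=58) -> no
  Yara (age=47, score=84) -> YES
  Frank (age=22, score=71) -> no


ANSWER: Nate, Yara
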